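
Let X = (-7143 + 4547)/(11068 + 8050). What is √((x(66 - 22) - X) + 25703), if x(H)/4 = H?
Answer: √19542914061/869 ≈ 160.87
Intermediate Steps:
x(H) = 4*H
X = -118/869 (X = -2596/19118 = -2596*1/19118 = -118/869 ≈ -0.13579)
√((x(66 - 22) - X) + 25703) = √((4*(66 - 22) - 1*(-118/869)) + 25703) = √((4*44 + 118/869) + 25703) = √((176 + 118/869) + 25703) = √(153062/869 + 25703) = √(22488969/869) = √19542914061/869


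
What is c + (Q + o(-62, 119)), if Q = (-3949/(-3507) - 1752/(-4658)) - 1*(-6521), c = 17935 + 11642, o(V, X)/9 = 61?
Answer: 299337745894/8167803 ≈ 36649.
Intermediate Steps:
o(V, X) = 549 (o(V, X) = 9*61 = 549)
c = 29577
Q = 53274512716/8167803 (Q = (-3949*(-1/3507) - 1752*(-1/4658)) + 6521 = (3949/3507 + 876/2329) + 6521 = 12269353/8167803 + 6521 = 53274512716/8167803 ≈ 6522.5)
c + (Q + o(-62, 119)) = 29577 + (53274512716/8167803 + 549) = 29577 + 57758636563/8167803 = 299337745894/8167803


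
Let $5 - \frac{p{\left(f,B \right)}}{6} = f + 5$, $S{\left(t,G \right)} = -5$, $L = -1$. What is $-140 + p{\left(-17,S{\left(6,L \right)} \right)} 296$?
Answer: $30052$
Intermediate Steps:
$p{\left(f,B \right)} = - 6 f$ ($p{\left(f,B \right)} = 30 - 6 \left(f + 5\right) = 30 - 6 \left(5 + f\right) = 30 - \left(30 + 6 f\right) = - 6 f$)
$-140 + p{\left(-17,S{\left(6,L \right)} \right)} 296 = -140 + \left(-6\right) \left(-17\right) 296 = -140 + 102 \cdot 296 = -140 + 30192 = 30052$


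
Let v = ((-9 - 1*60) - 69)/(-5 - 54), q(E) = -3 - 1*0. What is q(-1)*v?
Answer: -414/59 ≈ -7.0170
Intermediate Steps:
q(E) = -3 (q(E) = -3 + 0 = -3)
v = 138/59 (v = ((-9 - 60) - 69)/(-59) = (-69 - 69)*(-1/59) = -138*(-1/59) = 138/59 ≈ 2.3390)
q(-1)*v = -3*138/59 = -414/59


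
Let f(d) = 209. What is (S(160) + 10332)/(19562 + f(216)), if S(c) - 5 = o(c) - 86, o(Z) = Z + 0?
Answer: 10411/19771 ≈ 0.52658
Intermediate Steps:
o(Z) = Z
S(c) = -81 + c (S(c) = 5 + (c - 86) = 5 + (-86 + c) = -81 + c)
(S(160) + 10332)/(19562 + f(216)) = ((-81 + 160) + 10332)/(19562 + 209) = (79 + 10332)/19771 = 10411*(1/19771) = 10411/19771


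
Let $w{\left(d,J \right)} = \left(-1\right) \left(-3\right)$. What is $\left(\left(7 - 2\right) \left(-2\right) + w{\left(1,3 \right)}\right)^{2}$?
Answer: $49$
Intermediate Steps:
$w{\left(d,J \right)} = 3$
$\left(\left(7 - 2\right) \left(-2\right) + w{\left(1,3 \right)}\right)^{2} = \left(\left(7 - 2\right) \left(-2\right) + 3\right)^{2} = \left(5 \left(-2\right) + 3\right)^{2} = \left(-10 + 3\right)^{2} = \left(-7\right)^{2} = 49$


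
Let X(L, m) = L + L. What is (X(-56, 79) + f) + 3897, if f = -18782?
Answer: -14997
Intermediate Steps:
X(L, m) = 2*L
(X(-56, 79) + f) + 3897 = (2*(-56) - 18782) + 3897 = (-112 - 18782) + 3897 = -18894 + 3897 = -14997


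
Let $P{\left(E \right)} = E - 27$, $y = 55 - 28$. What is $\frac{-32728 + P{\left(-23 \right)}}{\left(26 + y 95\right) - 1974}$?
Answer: $- \frac{32778}{617} \approx -53.125$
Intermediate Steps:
$y = 27$ ($y = 55 - 28 = 27$)
$P{\left(E \right)} = -27 + E$
$\frac{-32728 + P{\left(-23 \right)}}{\left(26 + y 95\right) - 1974} = \frac{-32728 - 50}{\left(26 + 27 \cdot 95\right) - 1974} = \frac{-32728 - 50}{\left(26 + 2565\right) - 1974} = - \frac{32778}{2591 - 1974} = - \frac{32778}{617}$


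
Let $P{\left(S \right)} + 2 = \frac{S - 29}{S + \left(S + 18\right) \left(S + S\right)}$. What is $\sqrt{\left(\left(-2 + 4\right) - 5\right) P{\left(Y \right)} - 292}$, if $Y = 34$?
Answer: $\frac{i \sqrt{16200422}}{238} \approx 16.912 i$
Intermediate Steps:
$P{\left(S \right)} = -2 + \frac{-29 + S}{S + 2 S \left(18 + S\right)}$ ($P{\left(S \right)} = -2 + \frac{S - 29}{S + \left(S + 18\right) \left(S + S\right)} = -2 + \frac{-29 + S}{S + \left(18 + S\right) 2 S} = -2 + \frac{-29 + S}{S + 2 S \left(18 + S\right)}$)
$\sqrt{\left(\left(-2 + 4\right) - 5\right) P{\left(Y \right)} - 292} = \sqrt{\left(\left(-2 + 4\right) - 5\right) \frac{-29 - 2482 - 4 \cdot 34^{2}}{34 \left(37 + 2 \cdot 34\right)} - 292} = \sqrt{\left(2 - 5\right) \frac{-29 - 2482 - 4624}{34 \left(37 + 68\right)} - 292} = \sqrt{- 3 \frac{-29 - 2482 - 4624}{34 \cdot 105} - 292} = \sqrt{- 3 \cdot \frac{1}{34} \cdot \frac{1}{105} \left(-7135\right) - 292} = \sqrt{\left(-3\right) \left(- \frac{1427}{714}\right) - 292} = \sqrt{\frac{1427}{238} - 292} = \sqrt{- \frac{68069}{238}} = \frac{i \sqrt{16200422}}{238}$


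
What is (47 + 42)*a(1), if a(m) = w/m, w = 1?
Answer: 89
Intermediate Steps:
a(m) = 1/m
(47 + 42)*a(1) = (47 + 42)/1 = 89*1 = 89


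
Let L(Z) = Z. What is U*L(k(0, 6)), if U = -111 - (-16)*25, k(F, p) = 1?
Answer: 289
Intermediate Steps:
U = 289 (U = -111 - 4*(-100) = -111 + 400 = 289)
U*L(k(0, 6)) = 289*1 = 289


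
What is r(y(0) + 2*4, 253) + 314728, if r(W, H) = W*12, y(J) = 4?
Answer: 314872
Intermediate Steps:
r(W, H) = 12*W
r(y(0) + 2*4, 253) + 314728 = 12*(4 + 2*4) + 314728 = 12*(4 + 8) + 314728 = 12*12 + 314728 = 144 + 314728 = 314872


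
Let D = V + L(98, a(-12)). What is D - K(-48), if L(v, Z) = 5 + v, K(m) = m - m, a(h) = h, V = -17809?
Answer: -17706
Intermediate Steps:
K(m) = 0
D = -17706 (D = -17809 + (5 + 98) = -17809 + 103 = -17706)
D - K(-48) = -17706 - 1*0 = -17706 + 0 = -17706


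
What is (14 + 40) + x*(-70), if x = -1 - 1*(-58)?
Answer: -3936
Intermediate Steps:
x = 57 (x = -1 + 58 = 57)
(14 + 40) + x*(-70) = (14 + 40) + 57*(-70) = 54 - 3990 = -3936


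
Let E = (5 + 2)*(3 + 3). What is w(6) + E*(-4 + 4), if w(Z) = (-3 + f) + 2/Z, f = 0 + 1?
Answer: -5/3 ≈ -1.6667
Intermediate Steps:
f = 1
w(Z) = -2 + 2/Z (w(Z) = (-3 + 1) + 2/Z = -2 + 2/Z)
E = 42 (E = 7*6 = 42)
w(6) + E*(-4 + 4) = (-2 + 2/6) + 42*(-4 + 4) = (-2 + 2*(1/6)) + 42*0 = (-2 + 1/3) + 0 = -5/3 + 0 = -5/3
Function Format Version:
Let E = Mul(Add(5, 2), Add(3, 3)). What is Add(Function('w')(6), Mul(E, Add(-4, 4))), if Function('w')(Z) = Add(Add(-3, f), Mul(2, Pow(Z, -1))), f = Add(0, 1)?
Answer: Rational(-5, 3) ≈ -1.6667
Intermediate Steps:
f = 1
Function('w')(Z) = Add(-2, Mul(2, Pow(Z, -1))) (Function('w')(Z) = Add(Add(-3, 1), Mul(2, Pow(Z, -1))) = Add(-2, Mul(2, Pow(Z, -1))))
E = 42 (E = Mul(7, 6) = 42)
Add(Function('w')(6), Mul(E, Add(-4, 4))) = Add(Add(-2, Mul(2, Pow(6, -1))), Mul(42, Add(-4, 4))) = Add(Add(-2, Mul(2, Rational(1, 6))), Mul(42, 0)) = Add(Add(-2, Rational(1, 3)), 0) = Add(Rational(-5, 3), 0) = Rational(-5, 3)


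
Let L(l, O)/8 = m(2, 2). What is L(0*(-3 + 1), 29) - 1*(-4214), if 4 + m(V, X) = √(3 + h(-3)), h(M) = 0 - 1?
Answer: 4182 + 8*√2 ≈ 4193.3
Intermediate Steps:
h(M) = -1
m(V, X) = -4 + √2 (m(V, X) = -4 + √(3 - 1) = -4 + √2)
L(l, O) = -32 + 8*√2 (L(l, O) = 8*(-4 + √2) = -32 + 8*√2)
L(0*(-3 + 1), 29) - 1*(-4214) = (-32 + 8*√2) - 1*(-4214) = (-32 + 8*√2) + 4214 = 4182 + 8*√2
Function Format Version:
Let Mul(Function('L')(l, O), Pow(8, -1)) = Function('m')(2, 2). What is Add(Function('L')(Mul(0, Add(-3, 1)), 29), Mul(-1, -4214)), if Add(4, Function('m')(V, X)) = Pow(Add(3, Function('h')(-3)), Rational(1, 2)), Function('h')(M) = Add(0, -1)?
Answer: Add(4182, Mul(8, Pow(2, Rational(1, 2)))) ≈ 4193.3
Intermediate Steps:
Function('h')(M) = -1
Function('m')(V, X) = Add(-4, Pow(2, Rational(1, 2))) (Function('m')(V, X) = Add(-4, Pow(Add(3, -1), Rational(1, 2))) = Add(-4, Pow(2, Rational(1, 2))))
Function('L')(l, O) = Add(-32, Mul(8, Pow(2, Rational(1, 2)))) (Function('L')(l, O) = Mul(8, Add(-4, Pow(2, Rational(1, 2)))) = Add(-32, Mul(8, Pow(2, Rational(1, 2)))))
Add(Function('L')(Mul(0, Add(-3, 1)), 29), Mul(-1, -4214)) = Add(Add(-32, Mul(8, Pow(2, Rational(1, 2)))), Mul(-1, -4214)) = Add(Add(-32, Mul(8, Pow(2, Rational(1, 2)))), 4214) = Add(4182, Mul(8, Pow(2, Rational(1, 2))))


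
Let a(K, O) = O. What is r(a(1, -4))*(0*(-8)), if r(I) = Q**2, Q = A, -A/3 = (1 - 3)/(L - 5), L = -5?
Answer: 0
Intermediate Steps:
A = -3/5 (A = -3*(1 - 3)/(-5 - 5) = -(-6)/(-10) = -(-6)*(-1)/10 = -3*1/5 = -3/5 ≈ -0.60000)
Q = -3/5 ≈ -0.60000
r(I) = 9/25 (r(I) = (-3/5)**2 = 9/25)
r(a(1, -4))*(0*(-8)) = 9*(0*(-8))/25 = (9/25)*0 = 0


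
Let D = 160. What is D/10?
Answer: 16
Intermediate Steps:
D/10 = 160/10 = 160*(⅒) = 16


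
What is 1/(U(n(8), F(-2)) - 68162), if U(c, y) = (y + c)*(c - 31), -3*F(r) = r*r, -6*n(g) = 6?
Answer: -3/204262 ≈ -1.4687e-5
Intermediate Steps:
n(g) = -1 (n(g) = -1/6*6 = -1)
F(r) = -r**2/3 (F(r) = -r*r/3 = -r**2/3)
U(c, y) = (-31 + c)*(c + y) (U(c, y) = (c + y)*(-31 + c) = (-31 + c)*(c + y))
1/(U(n(8), F(-2)) - 68162) = 1/(((-1)**2 - 31*(-1) - (-31)*(-2)**2/3 - (-1)*(-2)**2/3) - 68162) = 1/((1 + 31 - (-31)*4/3 - (-1)*4/3) - 68162) = 1/((1 + 31 - 31*(-4/3) - 1*(-4/3)) - 68162) = 1/((1 + 31 + 124/3 + 4/3) - 68162) = 1/(224/3 - 68162) = 1/(-204262/3) = -3/204262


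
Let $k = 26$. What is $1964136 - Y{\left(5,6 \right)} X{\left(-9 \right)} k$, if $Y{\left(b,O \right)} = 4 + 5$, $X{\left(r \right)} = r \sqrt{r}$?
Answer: $1964136 + 6318 i \approx 1.9641 \cdot 10^{6} + 6318.0 i$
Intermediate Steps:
$X{\left(r \right)} = r^{\frac{3}{2}}$
$Y{\left(b,O \right)} = 9$
$1964136 - Y{\left(5,6 \right)} X{\left(-9 \right)} k = 1964136 - 9 \left(-9\right)^{\frac{3}{2}} \cdot 26 = 1964136 - 9 \left(- 27 i\right) 26 = 1964136 - - 243 i 26 = 1964136 - - 6318 i = 1964136 + 6318 i$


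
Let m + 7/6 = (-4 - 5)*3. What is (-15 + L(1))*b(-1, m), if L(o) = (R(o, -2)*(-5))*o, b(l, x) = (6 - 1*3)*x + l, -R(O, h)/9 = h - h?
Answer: 2565/2 ≈ 1282.5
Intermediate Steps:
m = -169/6 (m = -7/6 + (-4 - 5)*3 = -7/6 - 9*3 = -7/6 - 27 = -169/6 ≈ -28.167)
R(O, h) = 0 (R(O, h) = -9*(h - h) = -9*0 = 0)
b(l, x) = l + 3*x (b(l, x) = (6 - 3)*x + l = 3*x + l = l + 3*x)
L(o) = 0 (L(o) = (0*(-5))*o = 0*o = 0)
(-15 + L(1))*b(-1, m) = (-15 + 0)*(-1 + 3*(-169/6)) = -15*(-1 - 169/2) = -15*(-171/2) = 2565/2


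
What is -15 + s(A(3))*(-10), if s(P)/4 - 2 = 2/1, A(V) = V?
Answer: -175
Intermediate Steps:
s(P) = 16 (s(P) = 8 + 4*(2/1) = 8 + 4*(2*1) = 8 + 4*2 = 8 + 8 = 16)
-15 + s(A(3))*(-10) = -15 + 16*(-10) = -15 - 160 = -175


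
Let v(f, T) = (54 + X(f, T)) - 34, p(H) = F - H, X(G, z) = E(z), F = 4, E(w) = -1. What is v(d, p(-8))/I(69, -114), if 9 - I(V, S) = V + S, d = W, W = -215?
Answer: 19/54 ≈ 0.35185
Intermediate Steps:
X(G, z) = -1
d = -215
I(V, S) = 9 - S - V (I(V, S) = 9 - (V + S) = 9 - (S + V) = 9 + (-S - V) = 9 - S - V)
p(H) = 4 - H
v(f, T) = 19 (v(f, T) = (54 - 1) - 34 = 53 - 34 = 19)
v(d, p(-8))/I(69, -114) = 19/(9 - 1*(-114) - 1*69) = 19/(9 + 114 - 69) = 19/54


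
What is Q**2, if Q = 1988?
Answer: 3952144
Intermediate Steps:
Q**2 = 1988**2 = 3952144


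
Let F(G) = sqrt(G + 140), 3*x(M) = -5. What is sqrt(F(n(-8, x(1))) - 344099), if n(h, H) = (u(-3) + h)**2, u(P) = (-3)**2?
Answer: sqrt(-344099 + sqrt(141)) ≈ 586.59*I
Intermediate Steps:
x(M) = -5/3 (x(M) = (1/3)*(-5) = -5/3)
u(P) = 9
n(h, H) = (9 + h)**2
F(G) = sqrt(140 + G)
sqrt(F(n(-8, x(1))) - 344099) = sqrt(sqrt(140 + (9 - 8)**2) - 344099) = sqrt(sqrt(140 + 1**2) - 344099) = sqrt(sqrt(140 + 1) - 344099) = sqrt(sqrt(141) - 344099) = sqrt(-344099 + sqrt(141))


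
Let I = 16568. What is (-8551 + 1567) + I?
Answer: 9584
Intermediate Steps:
(-8551 + 1567) + I = (-8551 + 1567) + 16568 = -6984 + 16568 = 9584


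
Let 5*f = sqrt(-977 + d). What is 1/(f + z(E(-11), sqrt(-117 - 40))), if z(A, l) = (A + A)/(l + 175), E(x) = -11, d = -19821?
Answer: 5*(175 + I*sqrt(157))/(-110 + I*sqrt(20798)*(175 + I*sqrt(157))) ≈ -0.00015025 - 0.034659*I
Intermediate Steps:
z(A, l) = 2*A/(175 + l) (z(A, l) = (2*A)/(175 + l) = 2*A/(175 + l))
f = I*sqrt(20798)/5 (f = sqrt(-977 - 19821)/5 = sqrt(-20798)/5 = (I*sqrt(20798))/5 = I*sqrt(20798)/5 ≈ 28.843*I)
1/(f + z(E(-11), sqrt(-117 - 40))) = 1/(I*sqrt(20798)/5 + 2*(-11)/(175 + sqrt(-117 - 40))) = 1/(I*sqrt(20798)/5 + 2*(-11)/(175 + sqrt(-157))) = 1/(I*sqrt(20798)/5 + 2*(-11)/(175 + I*sqrt(157))) = 1/(I*sqrt(20798)/5 - 22/(175 + I*sqrt(157))) = 1/(-22/(175 + I*sqrt(157)) + I*sqrt(20798)/5)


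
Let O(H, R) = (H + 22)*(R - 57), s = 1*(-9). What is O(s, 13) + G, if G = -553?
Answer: -1125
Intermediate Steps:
s = -9
O(H, R) = (-57 + R)*(22 + H) (O(H, R) = (22 + H)*(-57 + R) = (-57 + R)*(22 + H))
O(s, 13) + G = (-1254 - 57*(-9) + 22*13 - 9*13) - 553 = (-1254 + 513 + 286 - 117) - 553 = -572 - 553 = -1125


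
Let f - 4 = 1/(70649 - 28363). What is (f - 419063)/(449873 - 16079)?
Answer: -5906776291/6114471028 ≈ -0.96603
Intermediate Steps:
f = 169145/42286 (f = 4 + 1/(70649 - 28363) = 4 + 1/42286 = 169145/42286 ≈ 4.0000)
(f - 419063)/(449873 - 16079) = (169145/42286 - 419063)/(449873 - 16079) = -17720328873/42286/433794 = -17720328873/42286*1/433794 = -5906776291/6114471028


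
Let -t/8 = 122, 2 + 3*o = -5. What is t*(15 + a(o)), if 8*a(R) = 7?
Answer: -15494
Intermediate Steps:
o = -7/3 (o = -2/3 + (1/3)*(-5) = -2/3 - 5/3 = -7/3 ≈ -2.3333)
t = -976 (t = -8*122 = -976)
a(R) = 7/8 (a(R) = (1/8)*7 = 7/8)
t*(15 + a(o)) = -976*(15 + 7/8) = -976*127/8 = -15494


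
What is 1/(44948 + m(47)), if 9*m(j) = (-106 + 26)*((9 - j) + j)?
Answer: 1/44868 ≈ 2.2288e-5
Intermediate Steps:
m(j) = -80 (m(j) = ((-106 + 26)*((9 - j) + j))/9 = (-80*9)/9 = (⅑)*(-720) = -80)
1/(44948 + m(47)) = 1/(44948 - 80) = 1/44868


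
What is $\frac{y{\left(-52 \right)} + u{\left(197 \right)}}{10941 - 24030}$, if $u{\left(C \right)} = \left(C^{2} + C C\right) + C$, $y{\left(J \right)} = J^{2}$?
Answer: $- \frac{80519}{13089} \approx -6.1517$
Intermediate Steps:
$u{\left(C \right)} = C + 2 C^{2}$ ($u{\left(C \right)} = \left(C^{2} + C^{2}\right) + C = 2 C^{2} + C = C + 2 C^{2}$)
$\frac{y{\left(-52 \right)} + u{\left(197 \right)}}{10941 - 24030} = \frac{\left(-52\right)^{2} + 197 \left(1 + 2 \cdot 197\right)}{10941 - 24030} = \frac{2704 + 197 \left(1 + 394\right)}{-13089} = \left(2704 + 197 \cdot 395\right) \left(- \frac{1}{13089}\right) = \left(2704 + 77815\right) \left(- \frac{1}{13089}\right) = 80519 \left(- \frac{1}{13089}\right) = - \frac{80519}{13089}$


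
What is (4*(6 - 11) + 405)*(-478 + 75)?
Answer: -155155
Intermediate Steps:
(4*(6 - 11) + 405)*(-478 + 75) = (4*(-5) + 405)*(-403) = (-20 + 405)*(-403) = 385*(-403) = -155155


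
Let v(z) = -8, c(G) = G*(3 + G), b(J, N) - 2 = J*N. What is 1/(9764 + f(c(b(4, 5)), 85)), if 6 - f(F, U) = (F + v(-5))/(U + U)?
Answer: 85/830179 ≈ 0.00010239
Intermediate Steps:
b(J, N) = 2 + J*N
f(F, U) = 6 - (-8 + F)/(2*U) (f(F, U) = 6 - (F - 8)/(U + U) = 6 - (-8 + F)/(2*U))
1/(9764 + f(c(b(4, 5)), 85)) = 1/(9764 + (½)*(8 - (2 + 4*5)*(3 + (2 + 4*5)) + 12*85)/85) = 1/(9764 + (½)*(1/85)*(8 - (2 + 20)*(3 + (2 + 20)) + 1020)) = 1/(9764 + (½)*(1/85)*(8 - 22*(3 + 22) + 1020)) = 1/(9764 + (½)*(1/85)*(8 - 22*25 + 1020)) = 1/(9764 + (½)*(1/85)*(8 - 1*550 + 1020)) = 1/(9764 + (½)*(1/85)*(8 - 550 + 1020)) = 1/(9764 + (½)*(1/85)*478) = 1/(9764 + 239/85) = 1/(830179/85) = 85/830179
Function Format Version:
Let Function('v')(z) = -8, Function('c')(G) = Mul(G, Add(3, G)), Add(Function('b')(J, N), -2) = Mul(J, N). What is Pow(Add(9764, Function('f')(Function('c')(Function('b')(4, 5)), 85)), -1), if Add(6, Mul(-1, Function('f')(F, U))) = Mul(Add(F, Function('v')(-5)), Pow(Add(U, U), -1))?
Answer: Rational(85, 830179) ≈ 0.00010239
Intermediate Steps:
Function('b')(J, N) = Add(2, Mul(J, N))
Function('f')(F, U) = Add(6, Mul(Rational(-1, 2), Pow(U, -1), Add(-8, F))) (Function('f')(F, U) = Add(6, Mul(-1, Mul(Add(F, -8), Pow(Add(U, U), -1)))) = Add(6, Mul(-1, Mul(Add(-8, F), Pow(Mul(2, U), -1)))) = Add(6, Mul(-1, Mul(Add(-8, F), Mul(Rational(1, 2), Pow(U, -1))))) = Add(6, Mul(-1, Mul(Rational(1, 2), Pow(U, -1), Add(-8, F)))) = Add(6, Mul(Rational(-1, 2), Pow(U, -1), Add(-8, F))))
Pow(Add(9764, Function('f')(Function('c')(Function('b')(4, 5)), 85)), -1) = Pow(Add(9764, Mul(Rational(1, 2), Pow(85, -1), Add(8, Mul(-1, Mul(Add(2, Mul(4, 5)), Add(3, Add(2, Mul(4, 5))))), Mul(12, 85)))), -1) = Pow(Add(9764, Mul(Rational(1, 2), Rational(1, 85), Add(8, Mul(-1, Mul(Add(2, 20), Add(3, Add(2, 20)))), 1020))), -1) = Pow(Add(9764, Mul(Rational(1, 2), Rational(1, 85), Add(8, Mul(-1, Mul(22, Add(3, 22))), 1020))), -1) = Pow(Add(9764, Mul(Rational(1, 2), Rational(1, 85), Add(8, Mul(-1, Mul(22, 25)), 1020))), -1) = Pow(Add(9764, Mul(Rational(1, 2), Rational(1, 85), Add(8, Mul(-1, 550), 1020))), -1) = Pow(Add(9764, Mul(Rational(1, 2), Rational(1, 85), Add(8, -550, 1020))), -1) = Pow(Add(9764, Mul(Rational(1, 2), Rational(1, 85), 478)), -1) = Pow(Add(9764, Rational(239, 85)), -1) = Pow(Rational(830179, 85), -1) = Rational(85, 830179)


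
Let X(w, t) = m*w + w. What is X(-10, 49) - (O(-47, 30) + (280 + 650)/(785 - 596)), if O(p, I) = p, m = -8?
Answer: 7061/63 ≈ 112.08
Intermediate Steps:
X(w, t) = -7*w (X(w, t) = -8*w + w = -7*w)
X(-10, 49) - (O(-47, 30) + (280 + 650)/(785 - 596)) = -7*(-10) - (-47 + (280 + 650)/(785 - 596)) = 70 - (-47 + 930/189) = 70 - (-47 + 930*(1/189)) = 70 - (-47 + 310/63) = 70 - 1*(-2651/63) = 70 + 2651/63 = 7061/63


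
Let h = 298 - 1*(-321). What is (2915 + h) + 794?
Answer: 4328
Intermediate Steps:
h = 619 (h = 298 + 321 = 619)
(2915 + h) + 794 = (2915 + 619) + 794 = 3534 + 794 = 4328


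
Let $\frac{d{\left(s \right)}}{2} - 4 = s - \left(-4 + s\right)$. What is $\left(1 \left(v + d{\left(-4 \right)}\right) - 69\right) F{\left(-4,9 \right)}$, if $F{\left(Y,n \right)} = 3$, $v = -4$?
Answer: $-171$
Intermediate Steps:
$d{\left(s \right)} = 16$ ($d{\left(s \right)} = 8 + 2 \left(s - \left(-4 + s\right)\right) = 8 + 2 \cdot 4 = 8 + 8 = 16$)
$\left(1 \left(v + d{\left(-4 \right)}\right) - 69\right) F{\left(-4,9 \right)} = \left(1 \left(-4 + 16\right) - 69\right) 3 = \left(1 \cdot 12 - 69\right) 3 = \left(12 - 69\right) 3 = \left(-57\right) 3 = -171$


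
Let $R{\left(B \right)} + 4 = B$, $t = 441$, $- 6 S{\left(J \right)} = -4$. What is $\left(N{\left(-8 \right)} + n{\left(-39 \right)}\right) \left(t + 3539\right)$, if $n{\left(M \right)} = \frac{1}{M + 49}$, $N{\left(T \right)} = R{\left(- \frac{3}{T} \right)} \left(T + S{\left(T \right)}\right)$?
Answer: $\frac{318599}{3} \approx 1.062 \cdot 10^{5}$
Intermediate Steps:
$S{\left(J \right)} = \frac{2}{3}$ ($S{\left(J \right)} = \left(- \frac{1}{6}\right) \left(-4\right) = \frac{2}{3}$)
$R{\left(B \right)} = -4 + B$
$N{\left(T \right)} = \left(-4 - \frac{3}{T}\right) \left(\frac{2}{3} + T\right)$ ($N{\left(T \right)} = \left(-4 - \frac{3}{T}\right) \left(T + \frac{2}{3}\right) = \left(-4 - \frac{3}{T}\right) \left(\frac{2}{3} + T\right)$)
$n{\left(M \right)} = \frac{1}{49 + M}$
$\left(N{\left(-8 \right)} + n{\left(-39 \right)}\right) \left(t + 3539\right) = \left(\left(- \frac{17}{3} - -32 - \frac{2}{-8}\right) + \frac{1}{49 - 39}\right) \left(441 + 3539\right) = \left(\left(- \frac{17}{3} + 32 - - \frac{1}{4}\right) + \frac{1}{10}\right) 3980 = \left(\left(- \frac{17}{3} + 32 + \frac{1}{4}\right) + \frac{1}{10}\right) 3980 = \left(\frac{319}{12} + \frac{1}{10}\right) 3980 = \frac{1601}{60} \cdot 3980 = \frac{318599}{3}$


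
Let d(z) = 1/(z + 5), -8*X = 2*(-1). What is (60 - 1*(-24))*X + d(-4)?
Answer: 22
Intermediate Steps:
X = ¼ (X = -(-1)/4 = -⅛*(-2) = ¼ ≈ 0.25000)
d(z) = 1/(5 + z)
(60 - 1*(-24))*X + d(-4) = (60 - 1*(-24))*(¼) + 1/(5 - 4) = (60 + 24)*(¼) + 1/1 = 84*(¼) + 1 = 21 + 1 = 22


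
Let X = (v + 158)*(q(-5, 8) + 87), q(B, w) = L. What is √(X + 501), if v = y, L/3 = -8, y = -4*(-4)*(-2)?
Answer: √8439 ≈ 91.864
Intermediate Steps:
y = -32 (y = 16*(-2) = -32)
L = -24 (L = 3*(-8) = -24)
q(B, w) = -24
v = -32
X = 7938 (X = (-32 + 158)*(-24 + 87) = 126*63 = 7938)
√(X + 501) = √(7938 + 501) = √8439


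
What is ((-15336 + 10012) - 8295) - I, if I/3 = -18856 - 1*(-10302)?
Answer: 12043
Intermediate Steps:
I = -25662 (I = 3*(-18856 - 1*(-10302)) = 3*(-18856 + 10302) = 3*(-8554) = -25662)
((-15336 + 10012) - 8295) - I = ((-15336 + 10012) - 8295) - 1*(-25662) = (-5324 - 8295) + 25662 = -13619 + 25662 = 12043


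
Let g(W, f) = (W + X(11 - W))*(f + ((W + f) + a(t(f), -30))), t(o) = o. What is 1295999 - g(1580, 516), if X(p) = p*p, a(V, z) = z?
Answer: -6359050463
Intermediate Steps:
X(p) = p²
g(W, f) = (W + (11 - W)²)*(-30 + W + 2*f) (g(W, f) = (W + (11 - W)²)*(f + ((W + f) - 30)) = (W + (11 - W)²)*(f + (-30 + W + f)) = (W + (11 - W)²)*(-30 + W + 2*f))
1295999 - g(1580, 516) = 1295999 - (-3630 + 1580³ - 51*1580² + 242*516 + 751*1580 - 42*1580*516 + 2*516*1580²) = 1295999 - (-3630 + 3944312000 - 51*2496400 + 124872 + 1186580 - 34241760 + 2*516*2496400) = 1295999 - (-3630 + 3944312000 - 127316400 + 124872 + 1186580 - 34241760 + 2576284800) = 1295999 - 1*6360346462 = 1295999 - 6360346462 = -6359050463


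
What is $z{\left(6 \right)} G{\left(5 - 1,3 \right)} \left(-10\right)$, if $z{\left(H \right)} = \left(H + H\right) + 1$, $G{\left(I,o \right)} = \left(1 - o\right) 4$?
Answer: $1040$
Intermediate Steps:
$G{\left(I,o \right)} = 4 - 4 o$
$z{\left(H \right)} = 1 + 2 H$ ($z{\left(H \right)} = 2 H + 1 = 1 + 2 H$)
$z{\left(6 \right)} G{\left(5 - 1,3 \right)} \left(-10\right) = \left(1 + 2 \cdot 6\right) \left(4 - 12\right) \left(-10\right) = \left(1 + 12\right) \left(4 - 12\right) \left(-10\right) = 13 \left(-8\right) \left(-10\right) = \left(-104\right) \left(-10\right) = 1040$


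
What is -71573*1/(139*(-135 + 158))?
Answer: -71573/3197 ≈ -22.388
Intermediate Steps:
-71573*1/(139*(-135 + 158)) = -71573/(23*139) = -71573/3197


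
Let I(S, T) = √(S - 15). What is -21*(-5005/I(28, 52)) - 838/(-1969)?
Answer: 838/1969 + 8085*√13 ≈ 29151.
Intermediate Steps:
I(S, T) = √(-15 + S)
-21*(-5005/I(28, 52)) - 838/(-1969) = -21*(-5005/√(-15 + 28)) - 838/(-1969) = -21*(-385*√13) - 838*(-1/1969) = -21*(-385*√13) + 838/1969 = -(-8085)*√13 + 838/1969 = 8085*√13 + 838/1969 = 838/1969 + 8085*√13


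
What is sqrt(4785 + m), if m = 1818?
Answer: sqrt(6603) ≈ 81.259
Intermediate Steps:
sqrt(4785 + m) = sqrt(4785 + 1818) = sqrt(6603)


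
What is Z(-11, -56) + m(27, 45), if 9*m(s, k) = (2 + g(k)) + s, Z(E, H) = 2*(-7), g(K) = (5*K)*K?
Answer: 10028/9 ≈ 1114.2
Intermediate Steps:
g(K) = 5*K²
Z(E, H) = -14
m(s, k) = 2/9 + s/9 + 5*k²/9 (m(s, k) = ((2 + 5*k²) + s)/9 = (2 + s + 5*k²)/9 = 2/9 + s/9 + 5*k²/9)
Z(-11, -56) + m(27, 45) = -14 + (2/9 + (⅑)*27 + (5/9)*45²) = -14 + (2/9 + 3 + (5/9)*2025) = -14 + (2/9 + 3 + 1125) = -14 + 10154/9 = 10028/9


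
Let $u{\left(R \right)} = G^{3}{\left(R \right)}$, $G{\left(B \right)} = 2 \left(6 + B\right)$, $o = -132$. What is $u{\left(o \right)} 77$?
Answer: $-1232231616$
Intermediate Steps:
$G{\left(B \right)} = 12 + 2 B$
$u{\left(R \right)} = \left(12 + 2 R\right)^{3}$
$u{\left(o \right)} 77 = 8 \left(6 - 132\right)^{3} \cdot 77 = 8 \left(-126\right)^{3} \cdot 77 = 8 \left(-2000376\right) 77 = \left(-16003008\right) 77 = -1232231616$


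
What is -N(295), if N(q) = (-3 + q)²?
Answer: -85264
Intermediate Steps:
-N(295) = -(-3 + 295)² = -1*292² = -1*85264 = -85264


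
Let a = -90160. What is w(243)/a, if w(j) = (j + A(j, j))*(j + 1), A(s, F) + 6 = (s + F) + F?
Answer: -183/70 ≈ -2.6143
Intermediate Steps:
A(s, F) = -6 + s + 2*F (A(s, F) = -6 + ((s + F) + F) = -6 + ((F + s) + F) = -6 + (s + 2*F) = -6 + s + 2*F)
w(j) = (1 + j)*(-6 + 4*j) (w(j) = (j + (-6 + j + 2*j))*(j + 1) = (j + (-6 + 3*j))*(1 + j) = (-6 + 4*j)*(1 + j) = (1 + j)*(-6 + 4*j))
w(243)/a = (-6 - 2*243 + 4*243²)/(-90160) = (-6 - 486 + 4*59049)*(-1/90160) = (-6 - 486 + 236196)*(-1/90160) = 235704*(-1/90160) = -183/70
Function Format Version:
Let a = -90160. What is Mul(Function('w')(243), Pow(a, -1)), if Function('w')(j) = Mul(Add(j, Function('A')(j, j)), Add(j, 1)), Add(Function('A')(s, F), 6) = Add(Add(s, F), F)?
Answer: Rational(-183, 70) ≈ -2.6143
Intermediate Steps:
Function('A')(s, F) = Add(-6, s, Mul(2, F)) (Function('A')(s, F) = Add(-6, Add(Add(s, F), F)) = Add(-6, Add(Add(F, s), F)) = Add(-6, Add(s, Mul(2, F))) = Add(-6, s, Mul(2, F)))
Function('w')(j) = Mul(Add(1, j), Add(-6, Mul(4, j))) (Function('w')(j) = Mul(Add(j, Add(-6, j, Mul(2, j))), Add(j, 1)) = Mul(Add(j, Add(-6, Mul(3, j))), Add(1, j)) = Mul(Add(-6, Mul(4, j)), Add(1, j)) = Mul(Add(1, j), Add(-6, Mul(4, j))))
Mul(Function('w')(243), Pow(a, -1)) = Mul(Add(-6, Mul(-2, 243), Mul(4, Pow(243, 2))), Pow(-90160, -1)) = Mul(Add(-6, -486, Mul(4, 59049)), Rational(-1, 90160)) = Mul(Add(-6, -486, 236196), Rational(-1, 90160)) = Mul(235704, Rational(-1, 90160)) = Rational(-183, 70)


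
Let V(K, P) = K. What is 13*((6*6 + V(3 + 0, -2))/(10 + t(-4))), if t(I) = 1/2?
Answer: 338/7 ≈ 48.286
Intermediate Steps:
t(I) = ½
13*((6*6 + V(3 + 0, -2))/(10 + t(-4))) = 13*((6*6 + (3 + 0))/(10 + ½)) = 13*((36 + 3)/(21/2)) = 13*(39*(2/21)) = 13*(26/7) = 338/7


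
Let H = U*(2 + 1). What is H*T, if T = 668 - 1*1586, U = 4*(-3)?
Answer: 33048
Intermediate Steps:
U = -12
H = -36 (H = -12*(2 + 1) = -12*3 = -36)
T = -918 (T = 668 - 1586 = -918)
H*T = -36*(-918) = 33048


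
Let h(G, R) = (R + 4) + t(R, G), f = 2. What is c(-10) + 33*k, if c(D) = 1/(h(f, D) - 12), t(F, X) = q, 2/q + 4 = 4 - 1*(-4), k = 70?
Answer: 80848/35 ≈ 2309.9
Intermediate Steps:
q = 1/2 (q = 2/(-4 + (4 - 1*(-4))) = 2/(-4 + (4 + 4)) = 2/(-4 + 8) = 2/4 = 2*(1/4) = 1/2 ≈ 0.50000)
t(F, X) = 1/2
h(G, R) = 9/2 + R (h(G, R) = (R + 4) + 1/2 = (4 + R) + 1/2 = 9/2 + R)
c(D) = 1/(-15/2 + D) (c(D) = 1/((9/2 + D) - 12) = 1/(-15/2 + D))
c(-10) + 33*k = 2/(-15 + 2*(-10)) + 33*70 = 2/(-15 - 20) + 2310 = 2/(-35) + 2310 = 2*(-1/35) + 2310 = -2/35 + 2310 = 80848/35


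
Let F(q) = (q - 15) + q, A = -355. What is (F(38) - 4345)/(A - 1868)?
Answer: 476/247 ≈ 1.9271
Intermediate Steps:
F(q) = -15 + 2*q (F(q) = (-15 + q) + q = -15 + 2*q)
(F(38) - 4345)/(A - 1868) = ((-15 + 2*38) - 4345)/(-355 - 1868) = ((-15 + 76) - 4345)/(-2223) = (61 - 4345)*(-1/2223) = -4284*(-1/2223) = 476/247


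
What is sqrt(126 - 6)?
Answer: 2*sqrt(30) ≈ 10.954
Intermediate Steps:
sqrt(126 - 6) = sqrt(120) = 2*sqrt(30)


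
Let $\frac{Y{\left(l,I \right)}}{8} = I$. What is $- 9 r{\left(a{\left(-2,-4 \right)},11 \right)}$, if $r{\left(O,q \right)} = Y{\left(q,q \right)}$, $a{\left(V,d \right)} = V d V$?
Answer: $-792$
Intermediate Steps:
$a{\left(V,d \right)} = d V^{2}$
$Y{\left(l,I \right)} = 8 I$
$r{\left(O,q \right)} = 8 q$
$- 9 r{\left(a{\left(-2,-4 \right)},11 \right)} = - 9 \cdot 8 \cdot 11 = \left(-9\right) 88 = -792$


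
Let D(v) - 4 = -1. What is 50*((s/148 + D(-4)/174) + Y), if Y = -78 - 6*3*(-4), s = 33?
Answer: -618025/2146 ≈ -287.99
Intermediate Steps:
D(v) = 3 (D(v) = 4 - 1 = 3)
Y = -6 (Y = -78 - 18*(-4) = -78 - 1*(-72) = -78 + 72 = -6)
50*((s/148 + D(-4)/174) + Y) = 50*((33/148 + 3/174) - 6) = 50*((33*(1/148) + 3*(1/174)) - 6) = 50*((33/148 + 1/58) - 6) = 50*(1031/4292 - 6) = 50*(-24721/4292) = -618025/2146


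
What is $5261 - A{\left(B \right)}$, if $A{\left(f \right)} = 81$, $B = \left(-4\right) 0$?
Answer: $5180$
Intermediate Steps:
$B = 0$
$5261 - A{\left(B \right)} = 5261 - 81 = 5180$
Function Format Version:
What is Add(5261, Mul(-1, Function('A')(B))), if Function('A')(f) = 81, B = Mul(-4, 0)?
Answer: 5180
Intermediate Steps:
B = 0
Add(5261, Mul(-1, Function('A')(B))) = Add(5261, Mul(-1, 81)) = Add(5261, -81) = 5180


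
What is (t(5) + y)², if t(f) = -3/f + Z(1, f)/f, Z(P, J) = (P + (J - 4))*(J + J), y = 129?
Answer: 438244/25 ≈ 17530.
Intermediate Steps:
Z(P, J) = 2*J*(-4 + J + P) (Z(P, J) = (P + (-4 + J))*(2*J) = (-4 + J + P)*(2*J) = 2*J*(-4 + J + P))
t(f) = -6 - 3/f + 2*f (t(f) = -3/f + (2*f*(-4 + f + 1))/f = -3/f + (2*f*(-3 + f))/f = -3/f + (-6 + 2*f) = -6 - 3/f + 2*f)
(t(5) + y)² = ((-6 - 3/5 + 2*5) + 129)² = ((-6 - 3*⅕ + 10) + 129)² = ((-6 - ⅗ + 10) + 129)² = (17/5 + 129)² = (662/5)² = 438244/25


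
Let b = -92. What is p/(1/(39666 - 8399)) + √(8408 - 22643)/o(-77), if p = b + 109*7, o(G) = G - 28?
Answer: 20980157 - I*√14235/105 ≈ 2.098e+7 - 1.1363*I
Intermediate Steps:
o(G) = -28 + G
p = 671 (p = -92 + 109*7 = -92 + 763 = 671)
p/(1/(39666 - 8399)) + √(8408 - 22643)/o(-77) = 671/(1/(39666 - 8399)) + √(8408 - 22643)/(-28 - 77) = 671/(1/31267) + √(-14235)/(-105) = 671/(1/31267) + (I*√14235)*(-1/105) = 671*31267 - I*√14235/105 = 20980157 - I*√14235/105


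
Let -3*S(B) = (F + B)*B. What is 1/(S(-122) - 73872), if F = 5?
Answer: -1/78630 ≈ -1.2718e-5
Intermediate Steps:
S(B) = -B*(5 + B)/3 (S(B) = -(5 + B)*B/3 = -B*(5 + B)/3)
1/(S(-122) - 73872) = 1/(-1/3*(-122)*(5 - 122) - 73872) = 1/(-1/3*(-122)*(-117) - 73872) = 1/(-4758 - 73872) = 1/(-78630) = -1/78630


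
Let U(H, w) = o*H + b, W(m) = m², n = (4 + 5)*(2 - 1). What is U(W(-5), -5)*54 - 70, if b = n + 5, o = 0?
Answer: 686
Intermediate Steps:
n = 9 (n = 9*1 = 9)
b = 14 (b = 9 + 5 = 14)
U(H, w) = 14 (U(H, w) = 0*H + 14 = 0 + 14 = 14)
U(W(-5), -5)*54 - 70 = 14*54 - 70 = 756 - 70 = 686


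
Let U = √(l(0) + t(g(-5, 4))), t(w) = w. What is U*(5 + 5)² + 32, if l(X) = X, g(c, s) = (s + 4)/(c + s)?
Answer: 32 + 200*I*√2 ≈ 32.0 + 282.84*I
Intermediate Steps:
g(c, s) = (4 + s)/(c + s)
U = 2*I*√2 (U = √(0 + (4 + 4)/(-5 + 4)) = √(0 + 8/(-1)) = √(0 - 1*8) = √(0 - 8) = √(-8) = 2*I*√2 ≈ 2.8284*I)
U*(5 + 5)² + 32 = (2*I*√2)*(5 + 5)² + 32 = (2*I*√2)*10² + 32 = (2*I*√2)*100 + 32 = 200*I*√2 + 32 = 32 + 200*I*√2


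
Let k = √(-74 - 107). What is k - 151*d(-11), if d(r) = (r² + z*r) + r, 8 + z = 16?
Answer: -3322 + I*√181 ≈ -3322.0 + 13.454*I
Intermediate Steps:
z = 8 (z = -8 + 16 = 8)
d(r) = r² + 9*r (d(r) = (r² + 8*r) + r = r² + 9*r)
k = I*√181 (k = √(-181) = I*√181 ≈ 13.454*I)
k - 151*d(-11) = I*√181 - (-1661)*(9 - 11) = I*√181 - (-1661)*(-2) = I*√181 - 151*22 = I*√181 - 3322 = -3322 + I*√181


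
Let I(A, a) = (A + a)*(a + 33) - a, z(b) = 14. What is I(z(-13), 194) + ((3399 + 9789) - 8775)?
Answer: 51435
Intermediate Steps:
I(A, a) = -a + (33 + a)*(A + a) (I(A, a) = (A + a)*(33 + a) - a = (33 + a)*(A + a) - a = -a + (33 + a)*(A + a))
I(z(-13), 194) + ((3399 + 9789) - 8775) = (194**2 + 32*194 + 33*14 + 14*194) + ((3399 + 9789) - 8775) = (37636 + 6208 + 462 + 2716) + (13188 - 8775) = 47022 + 4413 = 51435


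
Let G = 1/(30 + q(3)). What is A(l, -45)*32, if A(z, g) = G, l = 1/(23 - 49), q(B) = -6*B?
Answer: 8/3 ≈ 2.6667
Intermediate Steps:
l = -1/26 (l = 1/(-26) = -1/26 ≈ -0.038462)
G = 1/12 (G = 1/(30 - 6*3) = 1/(30 - 18) = 1/12 ≈ 0.083333)
A(z, g) = 1/12
A(l, -45)*32 = (1/12)*32 = 8/3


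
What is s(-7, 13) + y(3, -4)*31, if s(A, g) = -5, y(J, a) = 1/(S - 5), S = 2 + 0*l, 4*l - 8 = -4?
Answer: -46/3 ≈ -15.333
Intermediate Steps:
l = 1 (l = 2 + (¼)*(-4) = 2 - 1 = 1)
S = 2 (S = 2 + 0*1 = 2 + 0 = 2)
y(J, a) = -⅓ (y(J, a) = 1/(2 - 5) = 1/(-3) = -⅓)
s(-7, 13) + y(3, -4)*31 = -5 - ⅓*31 = -5 - 31/3 = -46/3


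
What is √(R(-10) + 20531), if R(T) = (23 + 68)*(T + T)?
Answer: 9*√231 ≈ 136.79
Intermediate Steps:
R(T) = 182*T (R(T) = 91*(2*T) = 182*T)
√(R(-10) + 20531) = √(182*(-10) + 20531) = √(-1820 + 20531) = √18711 = 9*√231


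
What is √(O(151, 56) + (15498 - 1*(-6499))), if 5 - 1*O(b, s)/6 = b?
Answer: √21121 ≈ 145.33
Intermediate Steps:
O(b, s) = 30 - 6*b
√(O(151, 56) + (15498 - 1*(-6499))) = √((30 - 6*151) + (15498 - 1*(-6499))) = √((30 - 906) + (15498 + 6499)) = √(-876 + 21997) = √21121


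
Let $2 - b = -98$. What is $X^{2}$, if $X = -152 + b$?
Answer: $2704$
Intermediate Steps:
$b = 100$ ($b = 2 - -98 = 2 + 98 = 100$)
$X = -52$ ($X = -152 + 100 = -52$)
$X^{2} = \left(-52\right)^{2} = 2704$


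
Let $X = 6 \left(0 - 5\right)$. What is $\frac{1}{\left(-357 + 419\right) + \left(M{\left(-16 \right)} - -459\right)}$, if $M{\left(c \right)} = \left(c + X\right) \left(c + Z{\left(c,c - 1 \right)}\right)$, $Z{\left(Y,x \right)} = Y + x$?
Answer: $\frac{1}{2775} \approx 0.00036036$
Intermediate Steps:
$X = -30$ ($X = 6 \left(-5\right) = -30$)
$M{\left(c \right)} = \left(-1 + 3 c\right) \left(-30 + c\right)$ ($M{\left(c \right)} = \left(c - 30\right) \left(c + \left(c + \left(c - 1\right)\right)\right) = \left(-30 + c\right) \left(c + \left(c + \left(c - 1\right)\right)\right) = \left(-30 + c\right) \left(c + \left(c + \left(-1 + c\right)\right)\right) = \left(-30 + c\right) \left(c + \left(-1 + 2 c\right)\right) = \left(-30 + c\right) \left(-1 + 3 c\right) = \left(-1 + 3 c\right) \left(-30 + c\right)$)
$\frac{1}{\left(-357 + 419\right) + \left(M{\left(-16 \right)} - -459\right)} = \frac{1}{\left(-357 + 419\right) + \left(\left(30 - -1456 + 3 \left(-16\right)^{2}\right) - -459\right)} = \frac{1}{62 + \left(\left(30 + 1456 + 3 \cdot 256\right) + 459\right)} = \frac{1}{62 + \left(\left(30 + 1456 + 768\right) + 459\right)} = \frac{1}{62 + \left(2254 + 459\right)} = \frac{1}{62 + 2713} = \frac{1}{2775}$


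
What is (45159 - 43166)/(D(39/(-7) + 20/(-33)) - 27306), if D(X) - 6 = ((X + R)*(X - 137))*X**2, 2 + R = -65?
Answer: 5674860867753/1060742794965484 ≈ 0.0053499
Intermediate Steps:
R = -67 (R = -2 - 65 = -67)
D(X) = 6 + X**2*(-137 + X)*(-67 + X) (D(X) = 6 + ((X - 67)*(X - 137))*X**2 = 6 + ((-67 + X)*(-137 + X))*X**2 = 6 + ((-137 + X)*(-67 + X))*X**2 = 6 + X**2*(-137 + X)*(-67 + X))
(45159 - 43166)/(D(39/(-7) + 20/(-33)) - 27306) = (45159 - 43166)/((6 + (39/(-7) + 20/(-33))**4 - 204*(39/(-7) + 20/(-33))**3 + 9179*(39/(-7) + 20/(-33))**2) - 27306) = 1993/((6 + (39*(-1/7) + 20*(-1/33))**4 - 204*(39*(-1/7) + 20*(-1/33))**3 + 9179*(39*(-1/7) + 20*(-1/33))**2) - 27306) = 1993/((6 + (-39/7 - 20/33)**4 - 204*(-39/7 - 20/33)**3 + 9179*(-39/7 - 20/33)**2) - 27306) = 1993/((6 + (-1427/231)**4 - 204*(-1427/231)**3 + 9179*(-1427/231)**2) - 27306) = 1993/((6 + 4146635796241/2847396321 - 204*(-2905841483/12326391) + 9179*(2036329/53361)) - 27306) = 1993/((6 + 4146635796241/2847396321 + 197597220844/4108797 + 18691463891/53361) - 27306) = 1993/(1138493798906710/2847396321 - 27306) = 1993/(1060742794965484/2847396321) = 1993*(2847396321/1060742794965484) = 5674860867753/1060742794965484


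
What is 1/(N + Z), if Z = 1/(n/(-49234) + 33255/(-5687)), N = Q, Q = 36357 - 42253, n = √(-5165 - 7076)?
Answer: (-5687*√12241 + 1637276670*I)/(22*(-438802874549*I + 1524116*√12241)) ≈ -0.0001696 - 1.8904e-12*I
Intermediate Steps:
n = I*√12241 (n = √(-12241) = I*√12241 ≈ 110.64*I)
Q = -5896
N = -5896
Z = 1/(-33255/5687 - I*√12241/49234) (Z = 1/((I*√12241)/(-49234) + 33255/(-5687)) = 1/((I*√12241)*(-1/49234) + 33255*(-1/5687)) = 1/(-I*√12241/49234 - 33255/5687) = 1/(-33255/5687 - I*√12241/49234) ≈ -0.17101 + 6.57e-5*I)
1/(N + Z) = 1/(-5896 + (-458427247719025860/2680675290024331429 + 1592324501746*I*√12241/2680675290024331429)) = 1/(-15805719937231177131244/2680675290024331429 + 1592324501746*I*√12241/2680675290024331429)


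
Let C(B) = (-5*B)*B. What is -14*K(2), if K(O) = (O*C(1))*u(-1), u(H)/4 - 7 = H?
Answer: 3360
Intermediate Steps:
u(H) = 28 + 4*H
C(B) = -5*B**2
K(O) = -120*O (K(O) = (O*(-5*1**2))*(28 + 4*(-1)) = (O*(-5*1))*(28 - 4) = (O*(-5))*24 = -5*O*24 = -120*O)
-14*K(2) = -(-1680)*2 = -14*(-240) = 3360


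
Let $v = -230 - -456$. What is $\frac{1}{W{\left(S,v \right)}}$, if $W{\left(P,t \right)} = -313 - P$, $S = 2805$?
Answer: $- \frac{1}{3118} \approx -0.00032072$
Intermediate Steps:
$v = 226$ ($v = -230 + 456 = 226$)
$\frac{1}{W{\left(S,v \right)}} = \frac{1}{-313 - 2805} = \frac{1}{-3118} = - \frac{1}{3118}$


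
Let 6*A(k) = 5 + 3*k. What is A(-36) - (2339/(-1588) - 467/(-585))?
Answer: -15320771/928980 ≈ -16.492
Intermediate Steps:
A(k) = ⅚ + k/2 (A(k) = (5 + 3*k)/6 = ⅚ + k/2)
A(-36) - (2339/(-1588) - 467/(-585)) = (⅚ + (½)*(-36)) - (2339/(-1588) - 467/(-585)) = (⅚ - 18) - (2339*(-1/1588) - 467*(-1/585)) = -103/6 - (-2339/1588 + 467/585) = -103/6 - 1*(-626719/928980) = -103/6 + 626719/928980 = -15320771/928980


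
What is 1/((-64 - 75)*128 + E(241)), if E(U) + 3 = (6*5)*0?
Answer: -1/17795 ≈ -5.6196e-5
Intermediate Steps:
E(U) = -3 (E(U) = -3 + (6*5)*0 = -3 + 30*0 = -3 + 0 = -3)
1/((-64 - 75)*128 + E(241)) = 1/((-64 - 75)*128 - 3) = 1/(-139*128 - 3) = 1/(-17792 - 3) = 1/(-17795) = -1/17795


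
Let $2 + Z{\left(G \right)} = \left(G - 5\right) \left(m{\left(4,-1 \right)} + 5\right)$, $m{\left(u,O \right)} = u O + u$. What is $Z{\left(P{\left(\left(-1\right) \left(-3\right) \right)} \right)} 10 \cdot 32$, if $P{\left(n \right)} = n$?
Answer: $-3840$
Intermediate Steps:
$m{\left(u,O \right)} = u + O u$ ($m{\left(u,O \right)} = O u + u = u + O u$)
$Z{\left(G \right)} = -27 + 5 G$ ($Z{\left(G \right)} = -2 + \left(G - 5\right) \left(4 \left(1 - 1\right) + 5\right) = -2 + \left(-5 + G\right) \left(4 \cdot 0 + 5\right) = -2 + \left(-5 + G\right) \left(0 + 5\right) = -2 + \left(-5 + G\right) 5 = -2 + \left(-25 + 5 G\right) = -27 + 5 G$)
$Z{\left(P{\left(\left(-1\right) \left(-3\right) \right)} \right)} 10 \cdot 32 = \left(-27 + 5 \left(\left(-1\right) \left(-3\right)\right)\right) 10 \cdot 32 = \left(-27 + 5 \cdot 3\right) 10 \cdot 32 = \left(-27 + 15\right) 10 \cdot 32 = \left(-12\right) 10 \cdot 32 = \left(-120\right) 32 = -3840$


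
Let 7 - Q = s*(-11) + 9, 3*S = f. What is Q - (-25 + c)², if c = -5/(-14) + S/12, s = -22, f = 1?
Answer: -53972185/63504 ≈ -849.90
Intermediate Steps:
S = ⅓ (S = (⅓)*1 = ⅓ ≈ 0.33333)
c = 97/252 (c = -5/(-14) + (⅓)/12 = -5*(-1/14) + (⅓)*(1/12) = 5/14 + 1/36 = 97/252 ≈ 0.38492)
Q = -244 (Q = 7 - (-22*(-11) + 9) = 7 - (242 + 9) = 7 - 1*251 = 7 - 251 = -244)
Q - (-25 + c)² = -244 - (-25 + 97/252)² = -244 - (-6203/252)² = -244 - 1*38477209/63504 = -244 - 38477209/63504 = -53972185/63504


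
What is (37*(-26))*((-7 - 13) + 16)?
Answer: 3848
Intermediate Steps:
(37*(-26))*((-7 - 13) + 16) = -962*(-20 + 16) = -962*(-4) = 3848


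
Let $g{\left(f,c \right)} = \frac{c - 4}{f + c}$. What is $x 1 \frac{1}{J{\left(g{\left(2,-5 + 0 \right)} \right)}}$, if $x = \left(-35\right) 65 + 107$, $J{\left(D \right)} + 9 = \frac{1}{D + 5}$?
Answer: $\frac{17344}{71} \approx 244.28$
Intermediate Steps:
$g{\left(f,c \right)} = \frac{-4 + c}{c + f}$
$J{\left(D \right)} = -9 + \frac{1}{5 + D}$ ($J{\left(D \right)} = -9 + \frac{1}{D + 5} = -9 + \frac{1}{5 + D}$)
$x = -2168$ ($x = -2275 + 107 = -2168$)
$x 1 \frac{1}{J{\left(g{\left(2,-5 + 0 \right)} \right)}} = - 2168 \cdot 1 \frac{1}{\frac{1}{5 + \frac{-4 + \left(-5 + 0\right)}{\left(-5 + 0\right) + 2}} \left(-44 - 9 \frac{-4 + \left(-5 + 0\right)}{\left(-5 + 0\right) + 2}\right)} = - 2168 \cdot 1 \frac{1}{\frac{1}{5 + \frac{-4 - 5}{-5 + 2}} \left(-44 - 9 \frac{-4 - 5}{-5 + 2}\right)} = - 2168 \cdot 1 \frac{1}{\frac{1}{5 + \frac{1}{-3} \left(-9\right)} \left(-44 - 9 \frac{1}{-3} \left(-9\right)\right)} = - 2168 \cdot 1 \frac{1}{\frac{1}{5 - -3} \left(-44 - 9 \left(\left(- \frac{1}{3}\right) \left(-9\right)\right)\right)} = - 2168 \cdot 1 \frac{1}{\frac{1}{5 + 3} \left(-44 - 27\right)} = - 2168 \cdot 1 \frac{1}{\frac{1}{8} \left(-44 - 27\right)} = - 2168 \cdot 1 \frac{1}{\frac{1}{8} \left(-71\right)} = - 2168 \cdot 1 \frac{1}{- \frac{71}{8}} = - 2168 \cdot 1 \left(- \frac{8}{71}\right) = \left(-2168\right) \left(- \frac{8}{71}\right) = \frac{17344}{71}$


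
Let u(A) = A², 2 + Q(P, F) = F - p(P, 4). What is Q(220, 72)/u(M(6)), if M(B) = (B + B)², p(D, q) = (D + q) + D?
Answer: -187/10368 ≈ -0.018036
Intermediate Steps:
p(D, q) = q + 2*D
M(B) = 4*B² (M(B) = (2*B)² = 4*B²)
Q(P, F) = -6 + F - 2*P (Q(P, F) = -2 + (F - (4 + 2*P)) = -2 + (F + (-4 - 2*P)) = -2 + (-4 + F - 2*P) = -6 + F - 2*P)
Q(220, 72)/u(M(6)) = (-6 + 72 - 2*220)/((4*6²)²) = (-6 + 72 - 440)/((4*36)²) = -374/(144²) = -374/20736 = -374*1/20736 = -187/10368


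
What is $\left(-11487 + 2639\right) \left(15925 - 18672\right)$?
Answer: $24305456$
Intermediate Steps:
$\left(-11487 + 2639\right) \left(15925 - 18672\right) = \left(-8848\right) \left(-2747\right) = 24305456$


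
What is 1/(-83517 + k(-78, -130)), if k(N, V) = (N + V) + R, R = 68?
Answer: -1/83657 ≈ -1.1954e-5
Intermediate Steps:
k(N, V) = 68 + N + V (k(N, V) = (N + V) + 68 = 68 + N + V)
1/(-83517 + k(-78, -130)) = 1/(-83517 + (68 - 78 - 130)) = 1/(-83517 - 140) = 1/(-83657) = -1/83657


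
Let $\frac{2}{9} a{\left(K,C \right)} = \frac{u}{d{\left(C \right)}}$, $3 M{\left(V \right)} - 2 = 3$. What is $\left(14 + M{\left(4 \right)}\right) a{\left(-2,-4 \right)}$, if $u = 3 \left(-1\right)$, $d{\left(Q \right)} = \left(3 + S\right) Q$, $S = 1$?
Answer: $\frac{423}{32} \approx 13.219$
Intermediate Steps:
$d{\left(Q \right)} = 4 Q$ ($d{\left(Q \right)} = \left(3 + 1\right) Q = 4 Q$)
$M{\left(V \right)} = \frac{5}{3}$ ($M{\left(V \right)} = \frac{2}{3} + \frac{1}{3} \cdot 3 = \frac{2}{3} + 1 = \frac{5}{3}$)
$u = -3$
$a{\left(K,C \right)} = - \frac{27}{8 C}$ ($a{\left(K,C \right)} = \frac{9 \left(- \frac{3}{4 C}\right)}{2} = - \frac{27}{8 C}$)
$\left(14 + M{\left(4 \right)}\right) a{\left(-2,-4 \right)} = \left(14 + \frac{5}{3}\right) \left(- \frac{27}{8 \left(-4\right)}\right) = \frac{47 \left(\left(- \frac{27}{8}\right) \left(- \frac{1}{4}\right)\right)}{3} = \frac{47}{3} \cdot \frac{27}{32} = \frac{423}{32}$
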